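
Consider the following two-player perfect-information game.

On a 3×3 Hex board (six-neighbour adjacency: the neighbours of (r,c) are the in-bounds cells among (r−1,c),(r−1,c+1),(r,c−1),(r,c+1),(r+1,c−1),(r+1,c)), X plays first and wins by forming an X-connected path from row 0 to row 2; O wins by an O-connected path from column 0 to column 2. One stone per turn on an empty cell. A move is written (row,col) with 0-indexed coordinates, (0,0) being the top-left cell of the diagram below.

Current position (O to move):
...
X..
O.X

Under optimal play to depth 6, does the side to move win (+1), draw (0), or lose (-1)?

value(.../X../O.X, O) = +1

ply 1, O at .../X../O.X | (0,0)=-1→O../X../O.X; (0,1)=-1→.O./X../O.X; (0,2)=-1→..O/X../O.X; (1,1)=+1→.../XO./O.X*; (1,2)=+1→.../X.O/O.X; (2,1)=-1→.../X../OOX
ply 2, X at .../XO./O.X | (0,0)=-1→X../XO./O.X*; (0,1)=-1→.X./XO./O.X; (0,2)=-1→..X/XO./O.X; (1,2)=-1→.../XOX/O.X; (2,1)=-1→.../XO./OXX
ply 3, O at X../XO./O.X | (0,1)=+1→XO./XO./O.X*; (0,2)=+1→X.O/XO./O.X; (1,2)=+1→X../XOO/O.X; (2,1)=+1→X../XO./OOX
ply 4, X at XO./XO./O.X | (0,2)=-1→XOX/XO./O.X*; (1,2)=-1→XO./XOX/O.X; (2,1)=-1→XO./XO./OXX
ply 5, O at XOX/XO./O.X | (1,2)=+1→XOX/XOO/O.X*; (2,1)=-1→XOX/XO./OOX
ply 6: XOX/XOO/O.X is terminal -1 (X); from .../X../O.X depth 6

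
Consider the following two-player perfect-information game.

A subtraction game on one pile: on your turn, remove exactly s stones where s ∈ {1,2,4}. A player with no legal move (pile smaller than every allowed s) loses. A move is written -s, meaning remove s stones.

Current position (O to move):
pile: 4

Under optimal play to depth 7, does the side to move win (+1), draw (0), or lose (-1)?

p1 O@[4]: -1[3]+1* -2[2]-1 -4[0]+1
p2 X@[3]: -1[2]-1* -2[1]-1
p3 O@[2]: -1[1]-1 -2[0]+1*
p4 X@[0] terminal -1; root [4] d7

value(4, O) = +1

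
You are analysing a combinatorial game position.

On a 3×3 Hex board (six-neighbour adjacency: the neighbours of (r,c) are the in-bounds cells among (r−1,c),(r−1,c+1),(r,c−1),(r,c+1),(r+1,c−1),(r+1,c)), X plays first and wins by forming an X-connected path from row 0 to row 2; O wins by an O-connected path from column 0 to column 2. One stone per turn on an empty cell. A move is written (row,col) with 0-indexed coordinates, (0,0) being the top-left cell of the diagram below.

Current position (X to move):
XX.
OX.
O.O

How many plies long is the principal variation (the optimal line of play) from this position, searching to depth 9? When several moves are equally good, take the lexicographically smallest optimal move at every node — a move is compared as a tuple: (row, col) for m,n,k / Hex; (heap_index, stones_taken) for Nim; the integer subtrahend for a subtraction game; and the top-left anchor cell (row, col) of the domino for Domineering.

PV length from [XX./OX./O.O]: 1 ply

[XX./OX./O.O] X move#1: (0,2):-1/XXX/OX./O.O, (1,2):-1/XX./OXX/O.O, (2,1):+1/XX./OX./OXO*
[XX./OX./OXO] end (terminal -1, O#2); searched XX./OX./O.O to 9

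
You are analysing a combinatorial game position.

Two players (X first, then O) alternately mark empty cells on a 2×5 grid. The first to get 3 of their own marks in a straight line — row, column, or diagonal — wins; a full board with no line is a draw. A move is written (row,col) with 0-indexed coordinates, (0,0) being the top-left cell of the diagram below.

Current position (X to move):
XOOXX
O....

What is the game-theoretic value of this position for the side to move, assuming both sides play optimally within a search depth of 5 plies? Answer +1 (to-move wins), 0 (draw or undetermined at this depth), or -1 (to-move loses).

[XOOXX/O....] X move#1: (1,1):+0/XOOXX/OX...*, (1,2):+0/XOOXX/O.X.., (1,3):+0/XOOXX/O..X., (1,4):+0/XOOXX/O...X
[XOOXX/OX...] O move#2: (1,2):+0/XOOXX/OXO..*, (1,3):+0/XOOXX/OX.O., (1,4):+0/XOOXX/OX..O
[XOOXX/OXO..] X move#3: (1,3):+0/XOOXX/OXOX.*, (1,4):+0/XOOXX/OXO.X
[XOOXX/OXOX.] O move#4: (1,4):+0/XOOXX/OXOXO*
[XOOXX/OXOXO] end (terminal +0, X#5); searched XOOXX/O.... to 5

value(XOOXX/O...., X) = 0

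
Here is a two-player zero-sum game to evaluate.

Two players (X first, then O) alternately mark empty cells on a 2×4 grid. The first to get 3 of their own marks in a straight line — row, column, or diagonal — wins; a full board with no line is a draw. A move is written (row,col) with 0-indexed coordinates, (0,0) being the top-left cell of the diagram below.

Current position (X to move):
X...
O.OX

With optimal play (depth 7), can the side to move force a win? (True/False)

[X.../O.OX] X move#1: (0,1):-1/XX../O.OX, (0,2):-1/X.X./O.OX, (0,3):-1/X..X/O.OX, (1,1):+0/X.../OXOX*
[X.../OXOX] O move#2: (0,1):+0/XO../OXOX*, (0,2):+0/X.O./OXOX, (0,3):+0/X..O/OXOX
[XO../OXOX] X move#3: (0,2):+0/XOX./OXOX*, (0,3):+0/XO.X/OXOX
[XOX./OXOX] O move#4: (0,3):+0/XOXO/OXOX*
[XOXO/OXOX] end (terminal +0, X#5); searched X.../O.OX to 7

X winning at [X.../O.OX]: False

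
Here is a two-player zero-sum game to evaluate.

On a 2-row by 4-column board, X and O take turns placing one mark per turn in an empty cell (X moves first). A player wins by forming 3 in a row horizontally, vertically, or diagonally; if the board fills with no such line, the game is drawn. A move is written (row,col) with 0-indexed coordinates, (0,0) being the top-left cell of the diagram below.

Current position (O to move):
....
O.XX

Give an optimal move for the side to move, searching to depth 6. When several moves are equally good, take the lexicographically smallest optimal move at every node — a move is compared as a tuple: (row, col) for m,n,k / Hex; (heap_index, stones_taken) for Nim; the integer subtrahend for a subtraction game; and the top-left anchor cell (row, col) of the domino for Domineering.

ply 1, O at ..../O.XX | (0,0)=-1→O.../O.XX; (0,1)=-1→.O../O.XX; (0,2)=-1→..O./O.XX; (0,3)=-1→...O/O.XX; (1,1)=+0→..../OOXX*
ply 2, X at ..../OOXX | (0,0)=+0→X.../OOXX*; (0,1)=+0→.X../OOXX; (0,2)=+0→..X./OOXX; (0,3)=+0→...X/OOXX
ply 3, O at X.../OOXX | (0,1)=+0→XO../OOXX*; (0,2)=+0→X.O./OOXX; (0,3)=+0→X..O/OOXX
ply 4, X at XO../OOXX | (0,2)=+0→XOX./OOXX*; (0,3)=+0→XO.X/OOXX
ply 5, O at XOX./OOXX | (0,3)=+0→XOXO/OOXX*
ply 6: XOXO/OOXX is terminal +0 (X); from ..../O.XX depth 6

O's best at [..../O.XX]: (1,1)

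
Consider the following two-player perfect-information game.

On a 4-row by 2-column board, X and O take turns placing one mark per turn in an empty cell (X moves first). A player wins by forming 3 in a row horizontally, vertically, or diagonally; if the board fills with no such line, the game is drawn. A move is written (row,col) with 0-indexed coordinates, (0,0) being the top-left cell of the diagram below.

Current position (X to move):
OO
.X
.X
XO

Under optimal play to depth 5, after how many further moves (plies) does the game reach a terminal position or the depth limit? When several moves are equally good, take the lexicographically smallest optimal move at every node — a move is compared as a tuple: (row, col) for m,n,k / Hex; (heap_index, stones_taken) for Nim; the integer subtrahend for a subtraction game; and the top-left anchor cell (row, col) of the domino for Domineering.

p1 X@[OO/.X/.X/XO]: (1,0)[OO/XX/.X/XO]+0* (2,0)[OO/.X/XX/XO]+0
p2 O@[OO/XX/.X/XO]: (2,0)[OO/XX/OX/XO]+0*
p3 X@[OO/XX/OX/XO] terminal +0; root [OO/.X/.X/XO] d5

PV length from [OO/.X/.X/XO]: 2 plies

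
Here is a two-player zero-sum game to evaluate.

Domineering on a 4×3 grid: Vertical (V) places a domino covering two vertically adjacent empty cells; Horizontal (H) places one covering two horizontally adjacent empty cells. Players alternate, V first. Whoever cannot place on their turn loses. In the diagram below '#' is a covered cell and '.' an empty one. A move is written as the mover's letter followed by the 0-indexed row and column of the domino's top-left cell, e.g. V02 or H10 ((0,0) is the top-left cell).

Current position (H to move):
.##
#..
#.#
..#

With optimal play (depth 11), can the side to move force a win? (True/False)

[.##/#../#.#/..#] H move#1: H11:-1/.##/###/#.#/..#*, H30:-1/.##/#../#.#/###
[.##/###/#.#/..#] V move#2: V21:+1/.##/###/###/.##*
[.##/###/###/.##] end (terminal -1, H#3); searched .##/#../#.#/..# to 11

H winning at [.##/#../#.#/..#]: False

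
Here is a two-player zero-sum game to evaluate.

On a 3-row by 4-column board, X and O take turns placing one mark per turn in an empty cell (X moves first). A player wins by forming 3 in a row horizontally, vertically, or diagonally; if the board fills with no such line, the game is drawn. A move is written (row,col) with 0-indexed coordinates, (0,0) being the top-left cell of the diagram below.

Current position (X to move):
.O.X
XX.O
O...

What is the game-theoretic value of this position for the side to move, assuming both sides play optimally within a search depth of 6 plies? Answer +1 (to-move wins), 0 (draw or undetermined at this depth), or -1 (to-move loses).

ply 1, X at .O.X/XX.O/O... | (0,0)=+1→XO.X/XX.O/O...*; (0,2)=+0→.OXX/XX.O/O...; (1,2)=+1→.O.X/XXXO/O...; (2,1)=+0→.O.X/XX.O/OX..; (2,2)=+1→.O.X/XX.O/O.X.; (2,3)=+1→.O.X/XX.O/O..X
ply 2, O at XO.X/XX.O/O... | (0,2)=-1→XOOX/XX.O/O...*; (1,2)=-1→XO.X/XXOO/O...; (2,1)=-1→XO.X/XX.O/OO..; (2,2)=-1→XO.X/XX.O/O.O.; (2,3)=-1→XO.X/XX.O/O..O
ply 3, X at XOOX/XX.O/O... | (1,2)=+1→XOOX/XXXO/O...*; (2,1)=+1→XOOX/XX.O/OX..; (2,2)=+1→XOOX/XX.O/O.X.; (2,3)=+1→XOOX/XX.O/O..X
ply 4: XOOX/XXXO/O... is terminal -1 (O); from .O.X/XX.O/O... depth 6

value(.O.X/XX.O/O..., X) = +1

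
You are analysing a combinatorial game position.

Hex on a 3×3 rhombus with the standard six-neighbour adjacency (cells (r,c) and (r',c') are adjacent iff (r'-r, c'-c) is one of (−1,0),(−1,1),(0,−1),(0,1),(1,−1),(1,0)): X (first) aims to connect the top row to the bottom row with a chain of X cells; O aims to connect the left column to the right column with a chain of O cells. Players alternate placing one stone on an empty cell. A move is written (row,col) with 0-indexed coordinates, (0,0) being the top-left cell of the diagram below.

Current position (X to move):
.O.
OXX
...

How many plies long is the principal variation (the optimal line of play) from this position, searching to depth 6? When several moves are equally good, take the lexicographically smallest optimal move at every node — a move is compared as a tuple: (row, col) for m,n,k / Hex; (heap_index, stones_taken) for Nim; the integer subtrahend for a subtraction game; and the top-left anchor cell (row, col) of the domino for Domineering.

PV length from [.O./OXX/...]: 3 plies

ply 1, X at .O./OXX/... | (0,0)=-1→XO./OXX/...; (0,2)=+1→.OX/OXX/...*; (2,0)=-1→.O./OXX/X..; (2,1)=-1→.O./OXX/.X.; (2,2)=-1→.O./OXX/..X
ply 2, O at .OX/OXX/... | (0,0)=-1→OOX/OXX/...*; (2,0)=-1→.OX/OXX/O..; (2,1)=-1→.OX/OXX/.O.; (2,2)=-1→.OX/OXX/..O
ply 3, X at OOX/OXX/... | (2,0)=+1→OOX/OXX/X..*; (2,1)=+1→OOX/OXX/.X.; (2,2)=+1→OOX/OXX/..X
ply 4: OOX/OXX/X.. is terminal -1 (O); from .O./OXX/... depth 6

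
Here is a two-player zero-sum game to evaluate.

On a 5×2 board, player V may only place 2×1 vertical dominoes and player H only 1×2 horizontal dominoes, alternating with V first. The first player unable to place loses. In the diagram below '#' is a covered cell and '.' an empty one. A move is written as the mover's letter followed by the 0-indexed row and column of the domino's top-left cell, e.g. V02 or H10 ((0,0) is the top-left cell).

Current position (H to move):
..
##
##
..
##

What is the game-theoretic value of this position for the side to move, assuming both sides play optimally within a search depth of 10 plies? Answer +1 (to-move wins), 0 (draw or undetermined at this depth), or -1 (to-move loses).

p1 H@[../##/##/../##]: H00[##/##/##/../##]+1* H30[../##/##/##/##]+1
p2 V@[##/##/##/../##] terminal -1; root [../##/##/../##] d10

value(../##/##/../##, H) = +1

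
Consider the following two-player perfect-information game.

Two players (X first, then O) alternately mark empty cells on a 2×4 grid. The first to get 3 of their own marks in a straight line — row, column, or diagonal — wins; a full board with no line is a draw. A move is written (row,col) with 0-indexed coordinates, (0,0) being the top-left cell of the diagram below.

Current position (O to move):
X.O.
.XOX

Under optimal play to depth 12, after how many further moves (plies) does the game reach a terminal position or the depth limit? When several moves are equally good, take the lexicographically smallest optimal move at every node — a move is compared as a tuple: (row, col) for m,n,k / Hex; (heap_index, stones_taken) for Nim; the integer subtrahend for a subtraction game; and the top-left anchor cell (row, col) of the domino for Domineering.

ply 1, O at X.O./.XOX | (0,1)=+0→XOO./.XOX*; (0,3)=+0→X.OO/.XOX; (1,0)=+0→X.O./OXOX
ply 2, X at XOO./.XOX | (0,3)=+0→XOOX/.XOX*; (1,0)=-1→XOO./XXOX
ply 3, O at XOOX/.XOX | (1,0)=+0→XOOX/OXOX*
ply 4: XOOX/OXOX is terminal +0 (X); from X.O./.XOX depth 12

PV length from [X.O./.XOX]: 3 plies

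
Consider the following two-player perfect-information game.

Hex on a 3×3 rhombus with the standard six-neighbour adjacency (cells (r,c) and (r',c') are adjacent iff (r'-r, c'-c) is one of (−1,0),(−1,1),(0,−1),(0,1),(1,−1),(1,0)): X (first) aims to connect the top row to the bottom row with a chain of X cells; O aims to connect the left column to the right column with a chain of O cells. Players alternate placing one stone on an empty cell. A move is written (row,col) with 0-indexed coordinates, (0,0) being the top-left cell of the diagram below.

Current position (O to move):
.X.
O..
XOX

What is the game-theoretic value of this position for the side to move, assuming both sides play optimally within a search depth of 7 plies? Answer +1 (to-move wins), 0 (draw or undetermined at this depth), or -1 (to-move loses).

value(.X./O../XOX, O) = +1

p1 O@[.X./O../XOX]: (0,0)[OX./O../XOX]-1 (0,2)[.XO/O../XOX]-1 (1,1)[.X./OO./XOX]+1* (1,2)[.X./O.O/XOX]-1
p2 X@[.X./OO./XOX]: (0,0)[XX./OO./XOX]-1* (0,2)[.XX/OO./XOX]-1 (1,2)[.X./OOX/XOX]-1
p3 O@[XX./OO./XOX]: (0,2)[XXO/OO./XOX]+1* (1,2)[XX./OOO/XOX]+1
p4 X@[XXO/OO./XOX] terminal -1; root [.X./O../XOX] d7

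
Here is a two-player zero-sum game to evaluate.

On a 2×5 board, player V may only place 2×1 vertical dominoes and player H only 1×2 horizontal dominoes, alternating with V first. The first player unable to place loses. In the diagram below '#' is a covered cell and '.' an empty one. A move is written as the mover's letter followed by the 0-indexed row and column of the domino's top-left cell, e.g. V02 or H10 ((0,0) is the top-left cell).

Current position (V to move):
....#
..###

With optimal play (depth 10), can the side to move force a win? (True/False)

ply 1, V at ....#/..### | V00=-1→#...#/#.###; V01=+1→.#..#/.####*
ply 2, H at .#..#/.#### | H02=-1→.####/.####*
ply 3, V at .####/.#### | V00=+1→#####/#####*
ply 4: #####/##### is terminal -1 (H); from ....#/..### depth 10

V winning at [....#/..###]: True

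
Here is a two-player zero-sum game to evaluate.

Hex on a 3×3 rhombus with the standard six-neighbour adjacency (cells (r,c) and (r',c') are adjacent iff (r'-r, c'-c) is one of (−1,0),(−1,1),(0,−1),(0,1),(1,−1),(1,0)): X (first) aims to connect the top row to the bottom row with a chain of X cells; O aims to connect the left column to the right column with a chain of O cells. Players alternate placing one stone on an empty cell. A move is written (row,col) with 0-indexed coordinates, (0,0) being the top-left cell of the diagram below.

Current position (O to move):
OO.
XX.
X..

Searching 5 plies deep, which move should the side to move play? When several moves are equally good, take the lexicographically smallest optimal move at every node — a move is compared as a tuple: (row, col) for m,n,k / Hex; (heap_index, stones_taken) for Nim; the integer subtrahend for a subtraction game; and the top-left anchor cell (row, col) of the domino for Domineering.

p1 O@[OO./XX./X..]: (0,2)[OOO/XX./X..]+1* (1,2)[OO./XXO/X..]-1 (2,1)[OO./XX./XO.]-1 (2,2)[OO./XX./X.O]-1
p2 X@[OOO/XX./X..] terminal -1; root [OO./XX./X..] d5

O's best at [OO./XX./X..]: (0,2)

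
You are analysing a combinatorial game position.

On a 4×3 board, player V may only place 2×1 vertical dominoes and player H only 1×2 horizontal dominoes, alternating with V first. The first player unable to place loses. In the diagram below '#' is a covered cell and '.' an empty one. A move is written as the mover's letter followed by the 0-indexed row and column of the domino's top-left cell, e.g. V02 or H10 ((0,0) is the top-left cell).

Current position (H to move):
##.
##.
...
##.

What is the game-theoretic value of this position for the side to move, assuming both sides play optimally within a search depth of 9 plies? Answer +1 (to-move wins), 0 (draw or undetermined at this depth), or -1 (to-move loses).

ply 1, H at ##./##./.../##. | H20=-1→##./##./##./##.*; H21=-1→##./##./.##/##.
ply 2, V at ##./##./##./##. | V02=+1→###/###/##./##.*; V12=+1→##./###/###/##.; V22=+1→##./##./###/###
ply 3: ###/###/##./##. is terminal -1 (H); from ##./##./.../##. depth 9

value(##./##./.../##., H) = -1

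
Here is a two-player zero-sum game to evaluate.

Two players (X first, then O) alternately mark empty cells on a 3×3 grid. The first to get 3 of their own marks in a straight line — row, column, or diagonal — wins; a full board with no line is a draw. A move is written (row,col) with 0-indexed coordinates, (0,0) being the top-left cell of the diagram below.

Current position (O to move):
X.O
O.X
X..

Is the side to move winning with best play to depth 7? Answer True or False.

ply 1, O at X.O/O.X/X.. | (0,1)=-1→XOO/O.X/X..; (1,1)=+0→X.O/OOX/X..*; (2,1)=+0→X.O/O.X/XO.; (2,2)=+0→X.O/O.X/X.O
ply 2, X at X.O/OOX/X.. | (0,1)=+0→XXO/OOX/X..*; (2,1)=+0→X.O/OOX/XX.; (2,2)=+0→X.O/OOX/X.X
ply 3, O at XXO/OOX/X.. | (2,1)=+0→XXO/OOX/XO.*; (2,2)=+0→XXO/OOX/X.O
ply 4, X at XXO/OOX/XO. | (2,2)=+0→XXO/OOX/XOX*
ply 5: XXO/OOX/XOX is terminal +0 (O); from X.O/O.X/X.. depth 7

O winning at [X.O/O.X/X..]: False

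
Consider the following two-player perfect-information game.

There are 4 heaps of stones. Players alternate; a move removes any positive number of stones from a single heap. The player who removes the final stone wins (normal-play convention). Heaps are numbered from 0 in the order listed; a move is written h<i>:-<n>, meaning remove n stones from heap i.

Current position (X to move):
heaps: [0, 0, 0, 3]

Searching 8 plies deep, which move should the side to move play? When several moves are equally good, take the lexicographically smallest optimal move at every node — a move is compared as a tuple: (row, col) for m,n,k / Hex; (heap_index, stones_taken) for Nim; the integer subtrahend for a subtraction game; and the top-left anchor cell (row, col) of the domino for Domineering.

X's best at [(0,0,0,3)]: h3:-3

ply 1, X at (0,0,0,3) | h3:-1=-1→(0,0,0,2); h3:-2=-1→(0,0,0,1); h3:-3=+1→(0,0,0,0)*
ply 2: (0,0,0,0) is terminal -1 (O); from (0,0,0,3) depth 8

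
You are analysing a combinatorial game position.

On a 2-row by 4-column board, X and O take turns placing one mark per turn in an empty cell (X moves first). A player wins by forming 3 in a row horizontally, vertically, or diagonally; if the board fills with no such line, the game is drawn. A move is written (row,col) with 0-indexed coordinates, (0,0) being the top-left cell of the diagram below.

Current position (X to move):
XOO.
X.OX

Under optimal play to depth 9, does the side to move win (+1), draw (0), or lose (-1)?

value(XOO./X.OX, X) = 0

[XOO./X.OX] X move#1: (0,3):+0/XOOX/X.OX*, (1,1):-1/XOO./XXOX
[XOOX/X.OX] O move#2: (1,1):+0/XOOX/XOOX*
[XOOX/XOOX] end (terminal +0, X#3); searched XOO./X.OX to 9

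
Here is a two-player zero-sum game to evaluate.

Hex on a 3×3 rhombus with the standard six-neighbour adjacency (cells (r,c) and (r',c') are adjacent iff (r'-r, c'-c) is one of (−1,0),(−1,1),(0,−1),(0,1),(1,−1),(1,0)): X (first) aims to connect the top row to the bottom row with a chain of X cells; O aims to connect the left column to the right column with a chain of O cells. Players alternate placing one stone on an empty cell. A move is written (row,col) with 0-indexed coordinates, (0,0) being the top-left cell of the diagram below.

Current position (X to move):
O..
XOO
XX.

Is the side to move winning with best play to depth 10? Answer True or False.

p1 X@[O../XOO/XX.]: (0,1)[OX./XOO/XX.]+1* (0,2)[O.X/XOO/XX.]-1 (2,2)[O../XOO/XXX]-1
p2 O@[OX./XOO/XX.] terminal -1; root [O../XOO/XX.] d10

X winning at [O../XOO/XX.]: True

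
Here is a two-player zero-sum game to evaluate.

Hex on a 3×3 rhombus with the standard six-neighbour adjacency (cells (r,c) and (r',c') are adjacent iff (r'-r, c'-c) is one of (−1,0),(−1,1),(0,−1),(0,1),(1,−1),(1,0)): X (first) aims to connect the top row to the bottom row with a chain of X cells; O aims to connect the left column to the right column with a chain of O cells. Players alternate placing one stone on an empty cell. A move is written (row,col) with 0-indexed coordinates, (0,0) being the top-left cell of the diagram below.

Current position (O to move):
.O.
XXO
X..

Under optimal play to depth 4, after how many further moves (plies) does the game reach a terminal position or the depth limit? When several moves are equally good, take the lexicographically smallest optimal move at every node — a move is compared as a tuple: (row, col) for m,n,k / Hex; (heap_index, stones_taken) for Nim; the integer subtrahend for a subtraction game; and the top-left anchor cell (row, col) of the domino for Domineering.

PV length from [.O./XXO/X..]: 2 plies

p1 O@[.O./XXO/X..]: (0,0)[OO./XXO/X..]-1* (0,2)[.OO/XXO/X..]-1 (2,1)[.O./XXO/XO.]-1 (2,2)[.O./XXO/X.O]-1
p2 X@[OO./XXO/X..]: (0,2)[OOX/XXO/X..]+1* (2,1)[OO./XXO/XX.]-1 (2,2)[OO./XXO/X.X]-1
p3 O@[OOX/XXO/X..] terminal -1; root [.O./XXO/X..] d4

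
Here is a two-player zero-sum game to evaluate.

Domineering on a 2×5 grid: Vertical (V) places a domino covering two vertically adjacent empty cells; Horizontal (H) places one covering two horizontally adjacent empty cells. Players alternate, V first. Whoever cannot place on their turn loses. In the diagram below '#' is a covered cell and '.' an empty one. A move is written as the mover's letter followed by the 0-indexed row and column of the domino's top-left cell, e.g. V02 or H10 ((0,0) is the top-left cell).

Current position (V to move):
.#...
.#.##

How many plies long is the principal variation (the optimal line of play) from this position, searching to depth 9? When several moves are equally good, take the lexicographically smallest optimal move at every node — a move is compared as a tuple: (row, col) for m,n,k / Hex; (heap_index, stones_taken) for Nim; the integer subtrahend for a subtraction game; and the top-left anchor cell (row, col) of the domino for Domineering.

ply 1, V at .#.../.#.## | V00=-1→##.../##.##; V02=+1→.##../.####*
ply 2, H at .##../.#### | H03=-1→.####/.####*
ply 3, V at .####/.#### | V00=+1→#####/#####*
ply 4: #####/##### is terminal -1 (H); from .#.../.#.## depth 9

PV length from [.#.../.#.##]: 3 plies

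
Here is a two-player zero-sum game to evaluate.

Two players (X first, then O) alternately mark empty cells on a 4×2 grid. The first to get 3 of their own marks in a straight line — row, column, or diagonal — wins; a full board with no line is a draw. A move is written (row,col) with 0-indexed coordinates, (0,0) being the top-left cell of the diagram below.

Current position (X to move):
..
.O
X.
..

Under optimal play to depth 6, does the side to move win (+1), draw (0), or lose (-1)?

value(../.O/X./.., X) = +1

ply 1, X at ../.O/X./.. | (0,0)=+0→X./.O/X./..; (0,1)=+0→.X/.O/X./..; (1,0)=+1→../XO/X./..*; (2,1)=+0→../.O/XX/..; (3,0)=+0→../.O/X./X.; (3,1)=+0→../.O/X./.X
ply 2, O at ../XO/X./.. | (0,0)=-1→O./XO/X./..*; (0,1)=-1→.O/XO/X./..; (2,1)=-1→../XO/XO/..; (3,0)=-1→../XO/X./O.; (3,1)=-1→../XO/X./.O
ply 3, X at O./XO/X./.. | (0,1)=+0→OX/XO/X./..; (2,1)=+0→O./XO/XX/..; (3,0)=+1→O./XO/X./X.*; (3,1)=+0→O./XO/X./.X
ply 4: O./XO/X./X. is terminal -1 (O); from ../.O/X./.. depth 6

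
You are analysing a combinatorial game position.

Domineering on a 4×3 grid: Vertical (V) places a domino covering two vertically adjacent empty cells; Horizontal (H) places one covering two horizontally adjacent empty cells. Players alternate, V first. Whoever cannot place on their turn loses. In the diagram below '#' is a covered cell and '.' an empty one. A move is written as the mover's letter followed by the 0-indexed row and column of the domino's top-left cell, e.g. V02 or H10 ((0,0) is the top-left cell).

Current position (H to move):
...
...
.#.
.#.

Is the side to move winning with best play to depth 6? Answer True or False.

[.../.../.#./.#.] H move#1: H00:-1/##./.../.#./.#.*, H01:-1/.##/.../.#./.#., H10:-1/.../##./.#./.#., H11:-1/.../.##/.#./.#.
[##./.../.#./.#.] V move#2: V02:+1/###/..#/.#./.#.*, V10:+1/##./#../##./.#., V12:+1/##./..#/.##/.#., V20:+1/##./.../##./##., V22:+1/##./.../.##/.##
[###/..#/.#./.#.] H move#3: H10:-1/###/###/.#./.#.*
[###/###/.#./.#.] V move#4: V20:+1/###/###/##./##.*, V22:+1/###/###/.##/.##
[###/###/##./##.] end (terminal -1, H#5); searched .../.../.#./.#. to 6

H winning at [.../.../.#./.#.]: False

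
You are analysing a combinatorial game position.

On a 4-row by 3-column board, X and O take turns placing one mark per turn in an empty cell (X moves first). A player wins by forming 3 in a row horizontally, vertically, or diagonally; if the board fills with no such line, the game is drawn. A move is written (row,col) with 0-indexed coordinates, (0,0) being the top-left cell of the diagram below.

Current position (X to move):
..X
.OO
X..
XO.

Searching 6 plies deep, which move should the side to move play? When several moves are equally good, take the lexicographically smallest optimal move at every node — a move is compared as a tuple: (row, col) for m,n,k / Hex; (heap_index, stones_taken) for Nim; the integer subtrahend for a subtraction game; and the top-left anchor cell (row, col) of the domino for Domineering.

X's best at [..X/.OO/X../XO.]: (1,0)

[..X/.OO/X../XO.] X move#1: (0,0):-1/X.X/.OO/X../XO., (0,1):-1/.XX/.OO/X../XO., (1,0):+1/..X/XOO/X../XO.*, (2,1):-1/..X/.OO/XX./XO., (2,2):-1/..X/.OO/X.X/XO., (3,2):-1/..X/.OO/X../XOX
[..X/XOO/X../XO.] end (terminal -1, O#2); searched ..X/.OO/X../XO. to 6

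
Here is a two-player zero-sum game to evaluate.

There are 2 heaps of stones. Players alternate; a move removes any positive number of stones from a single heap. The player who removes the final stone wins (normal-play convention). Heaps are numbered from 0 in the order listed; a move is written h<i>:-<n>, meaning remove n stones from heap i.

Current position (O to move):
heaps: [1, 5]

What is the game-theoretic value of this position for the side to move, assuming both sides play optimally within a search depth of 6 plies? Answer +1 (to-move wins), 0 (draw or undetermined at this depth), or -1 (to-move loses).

value((1,5), O) = +1

[(1,5)] O move#1: h0:-1:-1/(0,5), h1:-1:-1/(1,4), h1:-2:-1/(1,3), h1:-3:-1/(1,2), h1:-4:+1/(1,1)*, h1:-5:-1/(1,0)
[(1,1)] X move#2: h0:-1:-1/(0,1)*, h1:-1:-1/(1,0)
[(0,1)] O move#3: h1:-1:+1/(0,0)*
[(0,0)] end (terminal -1, X#4); searched (1,5) to 6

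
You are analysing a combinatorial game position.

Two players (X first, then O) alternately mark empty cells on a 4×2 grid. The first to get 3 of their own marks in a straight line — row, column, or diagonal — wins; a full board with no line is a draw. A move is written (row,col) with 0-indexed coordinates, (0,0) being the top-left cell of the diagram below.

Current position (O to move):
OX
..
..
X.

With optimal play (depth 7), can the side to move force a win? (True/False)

[OX/../../X.] O move#1: (1,0):+0/OX/O./../X.*, (1,1):+0/OX/.O/../X., (2,0):+0/OX/../O./X., (2,1):+0/OX/../.O/X., (3,1):+0/OX/../../XO
[OX/O./../X.] X move#2: (1,1):-1/OX/OX/../X., (2,0):+0/OX/O./X./X.*, (2,1):-1/OX/O./.X/X., (3,1):-1/OX/O./../XX
[OX/O./X./X.] O move#3: (1,1):+0/OX/OO/X./X.*, (2,1):+0/OX/O./XO/X., (3,1):+0/OX/O./X./XO
[OX/OO/X./X.] X move#4: (2,1):+0/OX/OO/XX/X.*, (3,1):+0/OX/OO/X./XX
[OX/OO/XX/X.] O move#5: (3,1):+0/OX/OO/XX/XO*
[OX/OO/XX/XO] end (terminal +0, X#6); searched OX/../../X. to 7

O winning at [OX/../../X.]: False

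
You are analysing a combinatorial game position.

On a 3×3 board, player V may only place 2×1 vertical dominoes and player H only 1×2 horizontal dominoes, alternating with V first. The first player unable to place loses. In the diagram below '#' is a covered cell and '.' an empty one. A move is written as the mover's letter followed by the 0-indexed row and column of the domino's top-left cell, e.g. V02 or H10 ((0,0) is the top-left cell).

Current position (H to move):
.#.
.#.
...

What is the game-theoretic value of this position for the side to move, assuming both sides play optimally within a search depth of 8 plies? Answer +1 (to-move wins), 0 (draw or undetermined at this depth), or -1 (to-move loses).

[.#./.#./...] H move#1: H20:-1/.#./.#./##.*, H21:-1/.#./.#./.##
[.#./.#./##.] V move#2: V00:+1/##./##./##.*, V02:+1/.##/.##/##., V12:+1/.#./.##/###
[##./##./##.] end (terminal -1, H#3); searched .#./.#./... to 8

value(.#./.#./..., H) = -1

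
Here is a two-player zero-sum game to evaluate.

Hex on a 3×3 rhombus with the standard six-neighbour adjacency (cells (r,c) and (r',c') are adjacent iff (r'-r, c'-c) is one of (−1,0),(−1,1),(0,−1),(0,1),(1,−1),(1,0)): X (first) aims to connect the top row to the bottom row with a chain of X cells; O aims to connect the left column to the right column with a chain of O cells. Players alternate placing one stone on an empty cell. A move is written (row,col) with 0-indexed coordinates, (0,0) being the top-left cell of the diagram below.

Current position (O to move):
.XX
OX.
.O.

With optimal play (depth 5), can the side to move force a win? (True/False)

ply 1, O at .XX/OX./.O. | (0,0)=-1→OXX/OX./.O.; (1,2)=-1→.XX/OXO/.O.; (2,0)=+1→.XX/OX./OO.*; (2,2)=-1→.XX/OX./.OO
ply 2, X at .XX/OX./OO. | (0,0)=-1→XXX/OX./OO.*; (1,2)=-1→.XX/OXX/OO.; (2,2)=-1→.XX/OX./OOX
ply 3, O at XXX/OX./OO. | (1,2)=+1→XXX/OXO/OO.*; (2,2)=+1→XXX/OX./OOO
ply 4: XXX/OXO/OO. is terminal -1 (X); from .XX/OX./.O. depth 5

O winning at [.XX/OX./.O.]: True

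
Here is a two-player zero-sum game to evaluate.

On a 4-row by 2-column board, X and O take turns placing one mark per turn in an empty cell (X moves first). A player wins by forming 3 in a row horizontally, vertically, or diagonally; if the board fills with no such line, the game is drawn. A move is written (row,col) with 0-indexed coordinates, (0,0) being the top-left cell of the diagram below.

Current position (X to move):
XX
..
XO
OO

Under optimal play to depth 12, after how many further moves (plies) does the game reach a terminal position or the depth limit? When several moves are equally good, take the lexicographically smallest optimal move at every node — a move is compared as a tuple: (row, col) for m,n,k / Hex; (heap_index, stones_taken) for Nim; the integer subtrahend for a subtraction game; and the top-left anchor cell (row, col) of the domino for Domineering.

ply 1, X at XX/../XO/OO | (1,0)=+1→XX/X./XO/OO*; (1,1)=+0→XX/.X/XO/OO
ply 2: XX/X./XO/OO is terminal -1 (O); from XX/../XO/OO depth 12

PV length from [XX/../XO/OO]: 1 ply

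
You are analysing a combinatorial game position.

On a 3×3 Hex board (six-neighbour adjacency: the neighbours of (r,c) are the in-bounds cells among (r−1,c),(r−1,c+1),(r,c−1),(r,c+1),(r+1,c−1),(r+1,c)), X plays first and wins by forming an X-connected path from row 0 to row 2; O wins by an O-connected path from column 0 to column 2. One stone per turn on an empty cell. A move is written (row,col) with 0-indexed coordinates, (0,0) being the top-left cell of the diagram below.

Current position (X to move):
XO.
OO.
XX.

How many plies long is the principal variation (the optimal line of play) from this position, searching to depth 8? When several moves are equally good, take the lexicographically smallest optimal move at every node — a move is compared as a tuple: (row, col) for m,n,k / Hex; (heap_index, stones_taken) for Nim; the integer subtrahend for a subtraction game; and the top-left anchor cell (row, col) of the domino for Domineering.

PV length from [XO./OO./XX.]: 2 plies

ply 1, X at XO./OO./XX. | (0,2)=-1→XOX/OO./XX.*; (1,2)=-1→XO./OOX/XX.; (2,2)=-1→XO./OO./XXX
ply 2, O at XOX/OO./XX. | (1,2)=+1→XOX/OOO/XX.*; (2,2)=-1→XOX/OO./XXO
ply 3: XOX/OOO/XX. is terminal -1 (X); from XO./OO./XX. depth 8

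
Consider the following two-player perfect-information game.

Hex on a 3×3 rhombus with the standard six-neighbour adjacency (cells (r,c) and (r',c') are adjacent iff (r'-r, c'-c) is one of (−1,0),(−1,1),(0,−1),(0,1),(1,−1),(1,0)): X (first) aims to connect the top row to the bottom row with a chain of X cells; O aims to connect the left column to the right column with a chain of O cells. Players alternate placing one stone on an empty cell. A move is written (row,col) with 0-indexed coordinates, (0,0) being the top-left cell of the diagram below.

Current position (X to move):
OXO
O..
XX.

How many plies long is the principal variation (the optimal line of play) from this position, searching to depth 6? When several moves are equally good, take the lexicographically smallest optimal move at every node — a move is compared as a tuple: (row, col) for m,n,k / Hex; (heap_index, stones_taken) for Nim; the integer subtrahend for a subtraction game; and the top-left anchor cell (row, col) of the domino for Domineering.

[OXO/O../XX.] X move#1: (1,1):+1/OXO/OX./XX.*, (1,2):-1/OXO/O.X/XX., (2,2):-1/OXO/O../XXX
[OXO/OX./XX.] end (terminal -1, O#2); searched OXO/O../XX. to 6

PV length from [OXO/O../XX.]: 1 ply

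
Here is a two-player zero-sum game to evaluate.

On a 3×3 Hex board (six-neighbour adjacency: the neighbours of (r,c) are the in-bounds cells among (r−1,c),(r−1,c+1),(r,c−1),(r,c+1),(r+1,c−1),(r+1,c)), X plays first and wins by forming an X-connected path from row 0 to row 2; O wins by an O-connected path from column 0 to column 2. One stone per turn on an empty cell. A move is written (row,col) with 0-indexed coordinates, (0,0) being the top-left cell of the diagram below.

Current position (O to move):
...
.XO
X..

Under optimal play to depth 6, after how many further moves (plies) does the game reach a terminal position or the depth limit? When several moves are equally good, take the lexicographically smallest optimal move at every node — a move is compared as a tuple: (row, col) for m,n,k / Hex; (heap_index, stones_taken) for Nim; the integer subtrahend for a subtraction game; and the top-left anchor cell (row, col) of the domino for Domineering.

p1 O@[.../.XO/X..]: (0,0)[O../.XO/X..]-1* (0,1)[.O./.XO/X..]-1 (0,2)[..O/.XO/X..]-1 (1,0)[.../OXO/X..]-1 (2,1)[.../.XO/XO.]-1 (2,2)[.../.XO/X.O]-1
p2 X@[O../.XO/X..]: (0,1)[OX./.XO/X..]+1* (0,2)[O.X/.XO/X..]+1 (1,0)[O../XXO/X..]+1 (2,1)[O../.XO/XX.]+1 (2,2)[O../.XO/X.X]+1
p3 O@[OX./.XO/X..] terminal -1; root [.../.XO/X..] d6

PV length from [.../.XO/X..]: 2 plies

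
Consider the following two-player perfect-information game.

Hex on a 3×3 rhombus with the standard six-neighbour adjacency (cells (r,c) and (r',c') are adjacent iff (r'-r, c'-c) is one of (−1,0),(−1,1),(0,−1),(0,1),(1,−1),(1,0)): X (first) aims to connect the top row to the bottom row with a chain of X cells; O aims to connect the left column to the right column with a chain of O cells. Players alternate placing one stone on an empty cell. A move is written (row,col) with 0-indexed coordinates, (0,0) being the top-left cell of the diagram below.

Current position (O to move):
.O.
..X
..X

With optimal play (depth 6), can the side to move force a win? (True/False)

O winning at [.O./..X/..X]: True

p1 O@[.O./..X/..X]: (0,0)[OO./..X/..X]-1 (0,2)[.OO/..X/..X]+1* (1,0)[.O./O.X/..X]-1 (1,1)[.O./.OX/..X]-1 (2,0)[.O./..X/O.X]-1 (2,1)[.O./..X/.OX]-1
p2 X@[.OO/..X/..X]: (0,0)[XOO/..X/..X]-1* (1,0)[.OO/X.X/..X]-1 (1,1)[.OO/.XX/..X]-1 (2,0)[.OO/..X/X.X]-1 (2,1)[.OO/..X/.XX]-1
p3 O@[XOO/..X/..X]: (1,0)[XOO/O.X/..X]+1* (1,1)[XOO/.OX/..X]+1 (2,0)[XOO/..X/O.X]+1 (2,1)[XOO/..X/.OX]-1
p4 X@[XOO/O.X/..X] terminal -1; root [.O./..X/..X] d6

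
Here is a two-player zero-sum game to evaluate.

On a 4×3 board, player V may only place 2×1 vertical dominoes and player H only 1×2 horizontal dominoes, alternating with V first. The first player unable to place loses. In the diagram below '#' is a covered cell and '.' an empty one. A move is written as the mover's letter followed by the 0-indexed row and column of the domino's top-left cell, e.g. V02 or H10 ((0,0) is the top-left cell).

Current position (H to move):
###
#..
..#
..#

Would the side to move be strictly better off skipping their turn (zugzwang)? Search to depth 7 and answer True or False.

zugzwang(###/#../..#/..#, H) = False

[###/#../..#/..#] H move#1: H11:-1/###/###/..#/..#, H20:+1/###/#../###/..#*, H30:-1/###/#../..#/###
[###/#../###/..#] end (terminal -1, V#2); searched ###/#../..#/..# to 7
pass branch (V moves first from the same position):
  | [###/#../..#/..#] V move#1: V11:-1/###/##./.##/..#, V20:+1/###/#../#.#/#.#*, V21:+1/###/#../.##/.##
  | [###/#../#.#/#.#] H move#2: H11:-1/###/###/#.#/#.#*
  | [###/###/#.#/#.#] V move#3: V21:+1/###/###/###/###*
  | [###/###/###/###] end (terminal -1, H#4); searched ###/#../..#/..# to 7
H moving scores +1; H passing scores -1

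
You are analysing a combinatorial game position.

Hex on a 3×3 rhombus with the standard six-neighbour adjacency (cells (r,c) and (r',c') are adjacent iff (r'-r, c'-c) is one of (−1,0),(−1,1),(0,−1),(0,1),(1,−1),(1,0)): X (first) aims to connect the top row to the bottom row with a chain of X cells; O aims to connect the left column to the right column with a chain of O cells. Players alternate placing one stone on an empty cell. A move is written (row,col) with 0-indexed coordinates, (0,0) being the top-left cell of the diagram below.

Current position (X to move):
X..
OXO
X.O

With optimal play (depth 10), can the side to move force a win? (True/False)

p1 X@[X../OXO/X.O]: (0,1)[XX./OXO/X.O]+1* (0,2)[X.X/OXO/X.O]+1 (2,1)[X../OXO/XXO]+1
p2 O@[XX./OXO/X.O] terminal -1; root [X../OXO/X.O] d10

X winning at [X../OXO/X.O]: True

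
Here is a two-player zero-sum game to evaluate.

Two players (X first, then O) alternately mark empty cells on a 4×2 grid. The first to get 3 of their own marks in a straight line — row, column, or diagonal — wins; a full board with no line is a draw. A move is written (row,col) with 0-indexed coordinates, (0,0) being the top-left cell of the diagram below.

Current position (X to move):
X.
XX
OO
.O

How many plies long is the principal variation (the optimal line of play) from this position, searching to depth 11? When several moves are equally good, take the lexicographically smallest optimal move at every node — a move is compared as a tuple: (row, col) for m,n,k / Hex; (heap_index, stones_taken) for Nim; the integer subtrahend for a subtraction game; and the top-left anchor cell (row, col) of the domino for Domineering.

p1 X@[X./XX/OO/.O]: (0,1)[XX/XX/OO/.O]+0* (3,0)[X./XX/OO/XO]+0
p2 O@[XX/XX/OO/.O]: (3,0)[XX/XX/OO/OO]+0*
p3 X@[XX/XX/OO/OO] terminal +0; root [X./XX/OO/.O] d11

PV length from [X./XX/OO/.O]: 2 plies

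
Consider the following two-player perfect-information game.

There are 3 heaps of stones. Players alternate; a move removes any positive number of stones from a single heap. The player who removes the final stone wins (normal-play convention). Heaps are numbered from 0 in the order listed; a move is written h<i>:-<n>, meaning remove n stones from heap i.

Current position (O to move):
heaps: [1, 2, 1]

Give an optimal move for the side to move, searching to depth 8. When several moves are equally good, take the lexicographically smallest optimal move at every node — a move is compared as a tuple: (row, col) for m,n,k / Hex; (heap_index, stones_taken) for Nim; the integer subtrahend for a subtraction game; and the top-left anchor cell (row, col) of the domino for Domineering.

O's best at [(1,2,1)]: h1:-2

p1 O@[(1,2,1)]: h0:-1[(0,2,1)]-1 h1:-1[(1,1,1)]-1 h1:-2[(1,0,1)]+1* h2:-1[(1,2,0)]-1
p2 X@[(1,0,1)]: h0:-1[(0,0,1)]-1* h2:-1[(1,0,0)]-1
p3 O@[(0,0,1)]: h2:-1[(0,0,0)]+1*
p4 X@[(0,0,0)] terminal -1; root [(1,2,1)] d8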